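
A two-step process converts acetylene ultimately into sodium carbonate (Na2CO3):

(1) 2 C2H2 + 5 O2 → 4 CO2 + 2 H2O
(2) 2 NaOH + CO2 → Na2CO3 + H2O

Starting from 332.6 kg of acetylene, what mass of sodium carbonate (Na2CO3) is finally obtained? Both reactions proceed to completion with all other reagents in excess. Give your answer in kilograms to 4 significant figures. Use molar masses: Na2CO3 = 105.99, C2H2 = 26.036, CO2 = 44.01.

2708 kg

332.6 kg = 332600 g.
n(C2H2) = 332600 / 26.036 = 12775 mol.
Step 1 gives a 2:4 ratio of C2H2 to CO2, so n(CO2) = 25549 mol.
In step 2 the CO2:Na2CO3 ratio is 1:1, so n(Na2CO3) = 25549 mol.
Mass of Na2CO3 = 25549 × 105.99 = 2.7080 × 10^6 g = 2708 kg.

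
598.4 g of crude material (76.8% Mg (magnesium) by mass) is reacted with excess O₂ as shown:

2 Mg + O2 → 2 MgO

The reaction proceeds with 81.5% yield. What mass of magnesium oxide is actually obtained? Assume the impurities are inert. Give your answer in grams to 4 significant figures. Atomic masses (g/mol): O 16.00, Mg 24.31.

621.1 g

Pure Mg available = 598.4 g × 0.768 = 459.57 g.
M(Mg) = 24.31 g/mol.
M(MgO) = 24.31 + 16.00 = 40.31 g/mol.
n(Mg) = 459.57 g / 24.31 g/mol = 18.905 mol.
From the equation the Mg:MgO mole ratio is 2:2, so n(MgO) = 18.905 × 2/2 = 18.905 mol.
Mass of MgO = 18.905 mol × 40.31 g/mol = 762.05 g.
Actual mass collected = 762.05 g × 0.815 = 621.07 g.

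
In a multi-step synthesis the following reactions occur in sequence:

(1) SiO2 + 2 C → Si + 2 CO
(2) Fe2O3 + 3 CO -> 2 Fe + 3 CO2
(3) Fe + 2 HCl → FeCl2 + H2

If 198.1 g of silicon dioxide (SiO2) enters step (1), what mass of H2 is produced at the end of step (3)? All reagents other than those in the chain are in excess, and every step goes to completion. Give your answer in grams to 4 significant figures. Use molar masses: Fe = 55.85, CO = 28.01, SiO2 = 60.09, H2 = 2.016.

n(SiO2) = 198.1 / 60.09 = 3.2967 mol.
Reaction (1): SiO2→CO ratio 1:2 ⇒ n(CO) = 6.5934 mol.
Reaction (2): CO→Fe ratio 3:2 ⇒ n(Fe) = 4.3956 mol.
Reaction (3): Fe→H2 ratio 1:1 ⇒ n(H2) = 4.3956 mol.
Mass of H2 = 4.3956 × 2.016 = 8.8616 g.

8.862 g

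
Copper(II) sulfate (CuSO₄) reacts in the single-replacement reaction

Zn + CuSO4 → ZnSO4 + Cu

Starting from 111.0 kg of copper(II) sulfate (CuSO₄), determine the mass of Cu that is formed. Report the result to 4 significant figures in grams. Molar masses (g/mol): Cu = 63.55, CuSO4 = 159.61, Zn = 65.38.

Convert: 111.0 kg = 111000 g.
n(CuSO4) = 111000 g / 159.61 g/mol = 695.45 mol.
From the equation the CuSO4:Cu mole ratio is 1:1, so n(Cu) = 695.45 × 1/1 = 695.45 mol.
Mass of Cu = 695.45 mol × 63.55 g/mol = 44196 g.

44200 g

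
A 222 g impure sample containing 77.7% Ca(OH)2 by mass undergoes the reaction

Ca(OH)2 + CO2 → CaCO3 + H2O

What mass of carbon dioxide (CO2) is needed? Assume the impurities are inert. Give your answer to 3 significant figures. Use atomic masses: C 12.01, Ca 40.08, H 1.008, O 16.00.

102 g

Mass of pure Ca(OH)2 = 222 g × 0.777 = 172.5 g.
M(Ca(OH)2) = 40.08 + 2(16.00) + 2(1.008) = 74.096 g/mol.
M(CO2) = 12.01 + 2(16.00) = 44.01 g/mol.
n(Ca(OH)2) = 172.5 g / 74.096 g/mol = 2.328 mol.
From the equation the Ca(OH)2:CO2 mole ratio is 1:1, so n(CO2) = 2.328 × 1/1 = 2.328 mol.
Mass of CO2 = 2.328 mol × 44.01 g/mol = 102.5 g.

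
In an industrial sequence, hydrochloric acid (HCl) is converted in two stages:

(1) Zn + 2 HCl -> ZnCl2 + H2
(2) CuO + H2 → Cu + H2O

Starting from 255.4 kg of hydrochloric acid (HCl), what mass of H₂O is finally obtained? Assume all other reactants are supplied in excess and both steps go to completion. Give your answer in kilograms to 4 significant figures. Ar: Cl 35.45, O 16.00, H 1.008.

63.10 kg

M(HCl) = 1.008 + 35.45 = 36.458 g/mol.
M(H2O) = 2(1.008) + 16.00 = 18.016 g/mol.
255.4 kg = 255400 g.
n(HCl) = 255400 / 36.458 = 7005.3 mol.
Step 1 gives a 2:1 ratio of HCl to H2, so n(H2) = 3502.7 mol.
In step 2 the H2:H2O ratio is 1:1, so n(H2O) = 3502.7 mol.
Mass of H2O = 3502.7 × 18.016 = 63104 g = 63.10 kg.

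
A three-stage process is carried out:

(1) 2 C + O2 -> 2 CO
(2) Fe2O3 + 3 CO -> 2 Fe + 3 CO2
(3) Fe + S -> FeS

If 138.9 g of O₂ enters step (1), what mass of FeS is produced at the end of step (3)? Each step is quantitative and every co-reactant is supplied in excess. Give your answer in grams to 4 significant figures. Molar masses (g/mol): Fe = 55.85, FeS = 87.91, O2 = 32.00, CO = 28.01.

508.8 g

n(O2) = 138.9 / 32.00 = 4.3406 mol.
Reaction (1): O2→CO ratio 1:2 ⇒ n(CO) = 8.6813 mol.
Reaction (2): CO→Fe ratio 3:2 ⇒ n(Fe) = 5.7875 mol.
Reaction (3): Fe→FeS ratio 1:1 ⇒ n(FeS) = 5.7875 mol.
Mass of FeS = 5.7875 × 87.91 = 508.78 g.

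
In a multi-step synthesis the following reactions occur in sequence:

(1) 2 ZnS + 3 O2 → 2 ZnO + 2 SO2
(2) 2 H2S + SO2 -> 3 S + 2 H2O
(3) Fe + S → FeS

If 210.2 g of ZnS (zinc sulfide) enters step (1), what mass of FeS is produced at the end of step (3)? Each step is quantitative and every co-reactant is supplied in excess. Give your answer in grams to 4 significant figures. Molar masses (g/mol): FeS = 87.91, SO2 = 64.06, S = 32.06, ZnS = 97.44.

568.9 g

n(ZnS) = 210.2 / 97.44 = 2.1572 mol.
Reaction (1): ZnS→SO2 ratio 2:2 ⇒ n(SO2) = 2.1572 mol.
Reaction (2): SO2→S ratio 1:3 ⇒ n(S) = 6.4717 mol.
Reaction (3): S→FeS ratio 1:1 ⇒ n(FeS) = 6.4717 mol.
Mass of FeS = 6.4717 × 87.91 = 568.92 g.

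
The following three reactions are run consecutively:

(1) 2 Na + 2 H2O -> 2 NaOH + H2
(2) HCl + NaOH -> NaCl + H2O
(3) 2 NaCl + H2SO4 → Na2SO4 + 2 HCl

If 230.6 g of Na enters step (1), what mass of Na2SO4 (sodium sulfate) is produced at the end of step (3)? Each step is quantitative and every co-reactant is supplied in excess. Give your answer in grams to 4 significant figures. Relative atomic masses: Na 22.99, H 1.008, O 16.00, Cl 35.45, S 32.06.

712.4 g

M(Na) = 22.99 g/mol.
M(Na2SO4) = 2(22.99) + 32.06 + 4(16.00) = 142.04 g/mol.
n(Na) = 230.6 / 22.99 = 10.030 mol.
Reaction (1): Na→NaOH ratio 2:2 ⇒ n(NaOH) = 10.030 mol.
Reaction (2): NaOH→NaCl ratio 1:1 ⇒ n(NaCl) = 10.030 mol.
Reaction (3): NaCl→Na2SO4 ratio 2:1 ⇒ n(Na2SO4) = 5.0152 mol.
Mass of Na2SO4 = 5.0152 × 142.04 = 712.36 g.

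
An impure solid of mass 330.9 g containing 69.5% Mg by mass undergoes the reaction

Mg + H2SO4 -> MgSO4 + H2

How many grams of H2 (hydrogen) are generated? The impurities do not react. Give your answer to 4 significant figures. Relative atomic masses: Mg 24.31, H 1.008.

19.07 g

Mass of pure Mg = 330.9 g × 0.695 = 229.98 g.
M(Mg) = 24.31 g/mol.
M(H2) = 2(1.008) = 2.016 g/mol.
n(Mg) = 229.98 g / 24.31 g/mol = 9.4601 mol.
From the equation the Mg:H2 mole ratio is 1:1, so n(H2) = 9.4601 × 1/1 = 9.4601 mol.
Mass of H2 = 9.4601 mol × 2.016 g/mol = 19.072 g.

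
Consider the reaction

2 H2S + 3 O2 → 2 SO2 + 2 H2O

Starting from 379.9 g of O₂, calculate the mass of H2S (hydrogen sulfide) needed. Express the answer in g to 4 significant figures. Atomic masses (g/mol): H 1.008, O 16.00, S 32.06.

M(O2) = 2(16.00) = 32.00 g/mol.
M(H2S) = 2(1.008) + 32.06 = 34.076 g/mol.
n(O2) = 379.90 g / 32.00 g/mol = 11.872 mol.
From the equation the O2:H2S mole ratio is 3:2, so n(H2S) = 11.872 × 2/3 = 7.9146 mol.
Mass of H2S = 7.9146 mol × 34.076 g/mol = 269.70 g.

269.7 g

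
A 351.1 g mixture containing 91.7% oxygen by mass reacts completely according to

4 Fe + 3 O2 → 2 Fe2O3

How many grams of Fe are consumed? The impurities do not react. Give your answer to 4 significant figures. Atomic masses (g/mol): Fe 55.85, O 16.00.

Mass of pure O2 = 351.1 g × 0.917 = 321.96 g.
M(O2) = 2(16.00) = 32.00 g/mol.
M(Fe) = 55.85 g/mol.
n(O2) = 321.96 g / 32.00 g/mol = 10.061 mol.
From the equation the O2:Fe mole ratio is 3:4, so n(Fe) = 10.061 × 4/3 = 13.415 mol.
Mass of Fe = 13.415 mol × 55.85 g/mol = 749.22 g.

749.2 g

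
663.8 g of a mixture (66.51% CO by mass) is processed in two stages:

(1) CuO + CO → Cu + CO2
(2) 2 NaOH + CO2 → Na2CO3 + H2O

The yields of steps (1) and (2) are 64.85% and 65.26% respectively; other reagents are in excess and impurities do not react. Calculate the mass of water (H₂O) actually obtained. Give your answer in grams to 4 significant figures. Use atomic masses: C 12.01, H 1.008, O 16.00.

120.2 g

Pure CO = 663.8 × 0.6651 = 441.49 g.
M(CO) = 12.01 + 16.00 = 28.01 g/mol.
M(H2O) = 2(1.008) + 16.00 = 18.016 g/mol.
n(CO) = 441.49 / 28.01 = 15.762 mol.
Step 1 (CO:CO2 = 1:1): theoretical n(CO2) = 15.762 mol; at 64.85% yield, n(CO2) = 10.222 mol.
Step 2 (CO2:H2O = 1:1): theoretical n(H2O) = 10.222 mol, so theoretical mass = 10.222 × 18.016 = 184.15 g.
At 65.26% yield, actual mass of H2O = 184.15 × 0.6526 = 120.18 g.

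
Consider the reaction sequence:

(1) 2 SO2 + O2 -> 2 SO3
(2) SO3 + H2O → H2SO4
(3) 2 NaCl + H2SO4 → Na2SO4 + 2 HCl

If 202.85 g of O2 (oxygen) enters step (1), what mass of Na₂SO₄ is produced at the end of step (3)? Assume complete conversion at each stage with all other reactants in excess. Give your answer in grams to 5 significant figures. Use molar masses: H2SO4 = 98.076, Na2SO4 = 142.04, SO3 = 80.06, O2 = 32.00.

n(O2) = 202.85 / 32.00 = 6.33906 mol.
Reaction (1): O2→SO3 ratio 1:2 ⇒ n(SO3) = 12.6781 mol.
Reaction (2): SO3→H2SO4 ratio 1:1 ⇒ n(H2SO4) = 12.6781 mol.
Reaction (3): H2SO4→Na2SO4 ratio 1:1 ⇒ n(Na2SO4) = 12.6781 mol.
Mass of Na2SO4 = 12.6781 × 142.04 = 1800.80 g.

1800.8 g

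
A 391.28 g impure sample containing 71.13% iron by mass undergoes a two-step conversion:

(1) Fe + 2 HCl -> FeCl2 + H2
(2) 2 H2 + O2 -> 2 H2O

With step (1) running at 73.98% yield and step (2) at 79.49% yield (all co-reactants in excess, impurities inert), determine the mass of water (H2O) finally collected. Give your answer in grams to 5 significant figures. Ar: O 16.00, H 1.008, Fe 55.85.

52.796 g

Pure Fe = 391.28 × 0.7113 = 278.317 g.
M(Fe) = 55.85 g/mol.
M(H2O) = 2(1.008) + 16.00 = 18.016 g/mol.
n(Fe) = 278.317 / 55.85 = 4.98330 mol.
Step 1 (Fe:H2 = 1:1): theoretical n(H2) = 4.98330 mol; at 73.98% yield, n(H2) = 3.68665 mol.
Step 2 (H2:H2O = 2:2): theoretical n(H2O) = 3.68665 mol, so theoretical mass = 3.68665 × 18.016 = 66.4186 g.
At 79.49% yield, actual mass of H2O = 66.4186 × 0.7949 = 52.7962 g.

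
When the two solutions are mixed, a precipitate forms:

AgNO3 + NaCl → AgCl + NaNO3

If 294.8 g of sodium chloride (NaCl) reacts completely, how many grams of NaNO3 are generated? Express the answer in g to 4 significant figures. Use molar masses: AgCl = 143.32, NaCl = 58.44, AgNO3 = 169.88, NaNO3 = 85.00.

n(NaCl) = 294.80 g / 58.44 g/mol = 5.0445 mol.
From the equation the NaCl:NaNO3 mole ratio is 1:1, so n(NaNO3) = 5.0445 × 1/1 = 5.0445 mol.
Mass of NaNO3 = 5.0445 mol × 85.00 g/mol = 428.78 g.

428.8 g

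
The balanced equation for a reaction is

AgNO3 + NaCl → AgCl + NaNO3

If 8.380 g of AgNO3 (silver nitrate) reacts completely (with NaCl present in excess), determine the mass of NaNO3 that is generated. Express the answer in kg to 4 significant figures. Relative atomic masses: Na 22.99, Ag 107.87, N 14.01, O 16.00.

0.004193 kg

M(AgNO3) = 107.87 + 14.01 + 3(16.00) = 169.88 g/mol.
M(NaNO3) = 22.99 + 14.01 + 3(16.00) = 85.00 g/mol.
n(AgNO3) = 8.3800 g / 169.88 g/mol = 0.049329 mol.
From the equation the AgNO3:NaNO3 mole ratio is 1:1, so n(NaNO3) = 0.049329 × 1/1 = 0.049329 mol.
Mass of NaNO3 = 0.049329 mol × 85.00 g/mol = 4.1930 g.
Converting to kg: 4.1930 g = 0.004193 kg.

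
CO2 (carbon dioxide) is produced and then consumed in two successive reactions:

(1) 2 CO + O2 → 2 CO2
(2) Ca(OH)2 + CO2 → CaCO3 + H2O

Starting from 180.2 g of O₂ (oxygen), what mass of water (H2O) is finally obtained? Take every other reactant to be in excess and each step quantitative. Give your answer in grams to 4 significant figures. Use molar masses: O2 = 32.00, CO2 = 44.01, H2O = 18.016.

n(O2) = 180.20 / 32.00 = 5.6312 mol.
Step 1 gives a 1:2 ratio of O2 to CO2, so n(CO2) = 11.262 mol.
In step 2 the CO2:H2O ratio is 1:1, so n(H2O) = 11.262 mol.
Mass of H2O = 11.262 × 18.016 = 202.91 g.

202.9 g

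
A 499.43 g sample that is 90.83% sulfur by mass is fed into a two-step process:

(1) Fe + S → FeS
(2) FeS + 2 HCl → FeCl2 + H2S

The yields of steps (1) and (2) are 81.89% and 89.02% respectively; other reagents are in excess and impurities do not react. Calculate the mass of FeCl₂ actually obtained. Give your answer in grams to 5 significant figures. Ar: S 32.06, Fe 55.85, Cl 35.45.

Pure S = 499.43 × 0.9083 = 453.632 g.
M(S) = 32.06 g/mol.
M(FeCl2) = 55.85 + 2(35.45) = 126.75 g/mol.
n(S) = 453.632 / 32.06 = 14.1495 mol.
Step 1 (S:FeS = 1:1): theoretical n(FeS) = 14.1495 mol; at 81.89% yield, n(FeS) = 11.5870 mol.
Step 2 (FeS:FeCl2 = 1:1): theoretical n(FeCl2) = 11.5870 mol, so theoretical mass = 11.5870 × 126.75 = 1468.65 g.
At 89.02% yield, actual mass of FeCl2 = 1468.65 × 0.8902 = 1307.40 g.

1307.4 g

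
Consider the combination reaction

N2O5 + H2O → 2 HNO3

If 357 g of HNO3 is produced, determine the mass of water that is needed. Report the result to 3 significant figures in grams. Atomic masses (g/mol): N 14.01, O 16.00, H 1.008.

M(HNO3) = 1.008 + 14.01 + 3(16.00) = 63.018 g/mol.
M(H2O) = 2(1.008) + 16.00 = 18.016 g/mol.
n(HNO3) = 357.0 g / 63.018 g/mol = 5.665 mol.
From the equation the HNO3:H2O mole ratio is 2:1, so n(H2O) = 5.665 × 1/2 = 2.833 mol.
Mass of H2O = 2.833 mol × 18.016 g/mol = 51.03 g.

51.0 g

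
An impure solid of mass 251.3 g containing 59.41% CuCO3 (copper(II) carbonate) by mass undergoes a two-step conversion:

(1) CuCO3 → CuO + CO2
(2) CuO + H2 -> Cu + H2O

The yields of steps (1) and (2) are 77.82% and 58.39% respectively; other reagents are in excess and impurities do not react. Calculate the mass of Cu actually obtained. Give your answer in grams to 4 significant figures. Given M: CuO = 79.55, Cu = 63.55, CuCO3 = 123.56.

34.89 g

Pure CuCO3 = 251.3 × 0.5941 = 149.30 g.
n(CuCO3) = 149.30 / 123.56 = 1.2083 mol.
Step 1 (CuCO3:CuO = 1:1): theoretical n(CuO) = 1.2083 mol; at 77.82% yield, n(CuO) = 0.94030 mol.
Step 2 (CuO:Cu = 1:1): theoretical n(Cu) = 0.94030 mol, so theoretical mass = 0.94030 × 63.55 = 59.756 g.
At 58.39% yield, actual mass of Cu = 59.756 × 0.5839 = 34.891 g.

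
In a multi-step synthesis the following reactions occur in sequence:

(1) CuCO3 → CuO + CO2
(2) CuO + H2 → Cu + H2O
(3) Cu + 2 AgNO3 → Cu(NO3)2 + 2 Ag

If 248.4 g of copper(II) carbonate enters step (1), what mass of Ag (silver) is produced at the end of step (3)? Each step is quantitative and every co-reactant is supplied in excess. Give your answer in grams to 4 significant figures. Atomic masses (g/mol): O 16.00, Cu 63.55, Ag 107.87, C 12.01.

433.7 g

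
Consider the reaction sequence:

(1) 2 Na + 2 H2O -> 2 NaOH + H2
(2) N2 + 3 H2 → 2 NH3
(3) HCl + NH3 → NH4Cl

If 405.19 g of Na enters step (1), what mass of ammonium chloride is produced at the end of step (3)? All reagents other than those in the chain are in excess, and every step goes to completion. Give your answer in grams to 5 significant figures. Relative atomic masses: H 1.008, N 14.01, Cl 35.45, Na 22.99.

M(Na) = 22.99 g/mol.
M(NH4Cl) = 14.01 + 4(1.008) + 35.45 = 53.492 g/mol.
n(Na) = 405.19 / 22.99 = 17.6246 mol.
Reaction (1): Na→H2 ratio 2:1 ⇒ n(H2) = 8.81231 mol.
Reaction (2): H2→NH3 ratio 3:2 ⇒ n(NH3) = 5.87487 mol.
Reaction (3): NH3→NH4Cl ratio 1:1 ⇒ n(NH4Cl) = 5.87487 mol.
Mass of NH4Cl = 5.87487 × 53.492 = 314.259 g.

314.26 g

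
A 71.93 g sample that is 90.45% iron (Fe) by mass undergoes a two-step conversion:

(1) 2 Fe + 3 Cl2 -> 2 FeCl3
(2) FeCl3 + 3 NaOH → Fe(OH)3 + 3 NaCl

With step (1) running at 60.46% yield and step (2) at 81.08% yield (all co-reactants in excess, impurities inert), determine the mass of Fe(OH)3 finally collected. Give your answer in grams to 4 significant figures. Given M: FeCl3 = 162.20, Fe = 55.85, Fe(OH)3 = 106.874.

61.03 g

Pure Fe = 71.93 × 0.9045 = 65.061 g.
n(Fe) = 65.061 / 55.85 = 1.1649 mol.
Step 1 (Fe:FeCl3 = 2:2): theoretical n(FeCl3) = 1.1649 mol; at 60.46% yield, n(FeCl3) = 0.70431 mol.
Step 2 (FeCl3:Fe(OH)3 = 1:1): theoretical n(Fe(OH)3) = 0.70431 mol, so theoretical mass = 0.70431 × 106.874 = 75.272 g.
At 81.08% yield, actual mass of Fe(OH)3 = 75.272 × 0.8108 = 61.031 g.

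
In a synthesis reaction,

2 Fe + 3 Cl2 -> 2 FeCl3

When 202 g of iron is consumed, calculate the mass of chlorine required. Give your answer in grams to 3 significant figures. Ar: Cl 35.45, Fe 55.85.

385 g

M(Fe) = 55.85 g/mol.
M(Cl2) = 2(35.45) = 70.90 g/mol.
n(Fe) = 202.0 g / 55.85 g/mol = 3.617 mol.
From the equation the Fe:Cl2 mole ratio is 2:3, so n(Cl2) = 3.617 × 3/2 = 5.425 mol.
Mass of Cl2 = 5.425 mol × 70.90 g/mol = 384.6 g.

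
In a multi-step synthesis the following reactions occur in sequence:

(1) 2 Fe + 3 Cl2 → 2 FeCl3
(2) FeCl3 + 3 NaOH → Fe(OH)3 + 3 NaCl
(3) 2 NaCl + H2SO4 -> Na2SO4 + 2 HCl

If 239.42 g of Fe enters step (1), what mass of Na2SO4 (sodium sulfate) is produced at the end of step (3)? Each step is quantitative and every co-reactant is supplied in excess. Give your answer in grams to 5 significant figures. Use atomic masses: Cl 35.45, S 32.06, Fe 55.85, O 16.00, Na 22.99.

M(Fe) = 55.85 g/mol.
M(Na2SO4) = 2(22.99) + 32.06 + 4(16.00) = 142.04 g/mol.
n(Fe) = 239.42 / 55.85 = 4.28684 mol.
Reaction (1): Fe→FeCl3 ratio 2:2 ⇒ n(FeCl3) = 4.28684 mol.
Reaction (2): FeCl3→NaCl ratio 1:3 ⇒ n(NaCl) = 12.8605 mol.
Reaction (3): NaCl→Na2SO4 ratio 2:1 ⇒ n(Na2SO4) = 6.43026 mol.
Mass of Na2SO4 = 6.43026 × 142.04 = 913.354 g.

913.35 g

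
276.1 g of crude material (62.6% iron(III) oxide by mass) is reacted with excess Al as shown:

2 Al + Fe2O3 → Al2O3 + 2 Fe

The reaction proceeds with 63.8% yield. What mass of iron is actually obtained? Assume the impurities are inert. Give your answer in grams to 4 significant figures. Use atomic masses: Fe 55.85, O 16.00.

Pure Fe2O3 available = 276.1 g × 0.626 = 172.84 g.
M(Fe2O3) = 2(55.85) + 3(16.00) = 159.70 g/mol.
M(Fe) = 55.85 g/mol.
n(Fe2O3) = 172.84 g / 159.70 g/mol = 1.0823 mol.
From the equation the Fe2O3:Fe mole ratio is 1:2, so n(Fe) = 1.0823 × 2/1 = 2.1645 mol.
Mass of Fe = 2.1645 mol × 55.85 g/mol = 120.89 g.
Actual mass collected = 120.89 g × 0.638 = 77.128 g.

77.13 g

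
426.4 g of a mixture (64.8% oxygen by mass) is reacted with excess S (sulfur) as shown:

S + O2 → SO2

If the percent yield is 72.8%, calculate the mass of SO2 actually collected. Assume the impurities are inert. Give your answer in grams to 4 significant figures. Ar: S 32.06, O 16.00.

Pure O2 available = 426.4 g × 0.648 = 276.31 g.
M(O2) = 2(16.00) = 32.00 g/mol.
M(SO2) = 32.06 + 2(16.00) = 64.06 g/mol.
n(O2) = 276.31 g / 32.00 g/mol = 8.6346 mol.
From the equation the O2:SO2 mole ratio is 1:1, so n(SO2) = 8.6346 × 1/1 = 8.6346 mol.
Mass of SO2 = 8.6346 mol × 64.06 g/mol = 553.13 g.
Actual mass collected = 553.13 g × 0.728 = 402.68 g.

402.7 g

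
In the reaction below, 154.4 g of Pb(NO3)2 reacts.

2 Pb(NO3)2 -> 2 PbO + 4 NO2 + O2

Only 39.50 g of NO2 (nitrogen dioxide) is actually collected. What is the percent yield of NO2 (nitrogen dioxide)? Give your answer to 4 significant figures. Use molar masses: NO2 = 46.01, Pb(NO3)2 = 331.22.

92.08 %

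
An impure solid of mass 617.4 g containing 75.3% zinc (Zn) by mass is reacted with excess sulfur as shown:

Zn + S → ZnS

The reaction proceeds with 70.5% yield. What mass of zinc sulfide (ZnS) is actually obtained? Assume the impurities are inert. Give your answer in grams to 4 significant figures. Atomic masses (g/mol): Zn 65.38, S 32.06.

488.5 g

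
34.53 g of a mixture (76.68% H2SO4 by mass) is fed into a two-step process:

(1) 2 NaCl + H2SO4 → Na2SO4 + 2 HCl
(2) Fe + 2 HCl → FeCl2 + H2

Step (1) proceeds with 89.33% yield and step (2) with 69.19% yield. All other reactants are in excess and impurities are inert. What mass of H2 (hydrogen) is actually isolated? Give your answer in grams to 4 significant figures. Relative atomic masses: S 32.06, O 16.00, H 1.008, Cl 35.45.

0.3364 g

Pure H2SO4 = 34.53 × 0.7668 = 26.478 g.
M(H2SO4) = 2(1.008) + 32.06 + 4(16.00) = 98.076 g/mol.
M(H2) = 2(1.008) = 2.016 g/mol.
n(H2SO4) = 26.478 / 98.076 = 0.26997 mol.
Step 1 (H2SO4:HCl = 1:2): theoretical n(HCl) = 0.53994 mol; at 89.33% yield, n(HCl) = 0.48233 mol.
Step 2 (HCl:H2 = 2:1): theoretical n(H2) = 0.24116 mol, so theoretical mass = 0.24116 × 2.016 = 0.48619 g.
At 69.19% yield, actual mass of H2 = 0.48619 × 0.6919 = 0.33639 g.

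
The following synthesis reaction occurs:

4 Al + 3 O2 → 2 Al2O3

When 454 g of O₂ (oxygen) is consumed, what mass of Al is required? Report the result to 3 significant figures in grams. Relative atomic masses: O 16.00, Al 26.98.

M(O2) = 2(16.00) = 32.00 g/mol.
M(Al) = 26.98 g/mol.
n(O2) = 454.0 g / 32.00 g/mol = 14.19 mol.
From the equation the O2:Al mole ratio is 3:4, so n(Al) = 14.19 × 4/3 = 18.92 mol.
Mass of Al = 18.92 mol × 26.98 g/mol = 510.4 g.

510 g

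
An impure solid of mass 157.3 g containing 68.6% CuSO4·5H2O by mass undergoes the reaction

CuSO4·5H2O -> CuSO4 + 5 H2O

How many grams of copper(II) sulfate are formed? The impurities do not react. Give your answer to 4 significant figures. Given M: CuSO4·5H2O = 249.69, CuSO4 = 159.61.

68.98 g

Mass of pure CuSO4·5H2O = 157.3 g × 0.686 = 107.91 g.
n(CuSO4·5H2O) = 107.91 g / 249.69 g/mol = 0.43217 mol.
From the equation the CuSO4·5H2O:CuSO4 mole ratio is 1:1, so n(CuSO4) = 0.43217 × 1/1 = 0.43217 mol.
Mass of CuSO4 = 0.43217 mol × 159.61 g/mol = 68.978 g.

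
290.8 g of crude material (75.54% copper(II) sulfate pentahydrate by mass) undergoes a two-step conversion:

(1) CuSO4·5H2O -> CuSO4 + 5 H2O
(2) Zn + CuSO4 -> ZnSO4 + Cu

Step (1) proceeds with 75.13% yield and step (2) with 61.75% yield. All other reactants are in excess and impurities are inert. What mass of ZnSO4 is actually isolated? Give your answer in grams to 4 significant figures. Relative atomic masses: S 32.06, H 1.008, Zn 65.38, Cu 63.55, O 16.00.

65.89 g

Pure CuSO4·5H2O = 290.8 × 0.7554 = 219.67 g.
M(CuSO4·5H2O) = 63.55 + 32.06 + 9(16.00) + 10(1.008) = 249.69 g/mol.
M(ZnSO4) = 65.38 + 32.06 + 4(16.00) = 161.44 g/mol.
n(CuSO4·5H2O) = 219.67 / 249.69 = 0.87977 mol.
Step 1 (CuSO4·5H2O:CuSO4 = 1:1): theoretical n(CuSO4) = 0.87977 mol; at 75.13% yield, n(CuSO4) = 0.66097 mol.
Step 2 (CuSO4:ZnSO4 = 1:1): theoretical n(ZnSO4) = 0.66097 mol, so theoretical mass = 0.66097 × 161.44 = 106.71 g.
At 61.75% yield, actual mass of ZnSO4 = 106.71 × 0.6175 = 65.892 g.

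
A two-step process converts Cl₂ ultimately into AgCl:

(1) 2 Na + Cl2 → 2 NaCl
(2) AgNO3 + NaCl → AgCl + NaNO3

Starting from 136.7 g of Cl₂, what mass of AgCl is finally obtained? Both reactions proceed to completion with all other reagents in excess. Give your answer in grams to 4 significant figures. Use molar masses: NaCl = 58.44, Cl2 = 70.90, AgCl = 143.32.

552.7 g

n(Cl2) = 136.70 / 70.90 = 1.9281 mol.
Step 1 gives a 1:2 ratio of Cl2 to NaCl, so n(NaCl) = 3.8561 mol.
In step 2 the NaCl:AgCl ratio is 1:1, so n(AgCl) = 3.8561 mol.
Mass of AgCl = 3.8561 × 143.32 = 552.66 g.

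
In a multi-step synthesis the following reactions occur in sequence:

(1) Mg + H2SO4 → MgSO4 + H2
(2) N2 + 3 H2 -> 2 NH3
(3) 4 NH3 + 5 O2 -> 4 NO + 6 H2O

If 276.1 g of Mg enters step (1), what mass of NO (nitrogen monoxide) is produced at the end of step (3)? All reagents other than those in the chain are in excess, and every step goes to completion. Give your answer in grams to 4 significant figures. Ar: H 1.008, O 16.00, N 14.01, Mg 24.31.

227.2 g

M(Mg) = 24.31 g/mol.
M(NO) = 14.01 + 16.00 = 30.01 g/mol.
n(Mg) = 276.1 / 24.31 = 11.357 mol.
Reaction (1): Mg→H2 ratio 1:1 ⇒ n(H2) = 11.357 mol.
Reaction (2): H2→NH3 ratio 3:2 ⇒ n(NH3) = 7.5716 mol.
Reaction (3): NH3→NO ratio 4:4 ⇒ n(NO) = 7.5716 mol.
Mass of NO = 7.5716 × 30.01 = 227.23 g.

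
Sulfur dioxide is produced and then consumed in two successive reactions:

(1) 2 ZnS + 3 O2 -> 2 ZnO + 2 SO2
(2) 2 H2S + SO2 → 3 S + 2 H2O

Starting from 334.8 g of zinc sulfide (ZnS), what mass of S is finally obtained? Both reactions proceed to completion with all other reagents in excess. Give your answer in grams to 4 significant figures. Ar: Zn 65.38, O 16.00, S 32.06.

M(ZnS) = 65.38 + 32.06 = 97.44 g/mol.
M(S) = 32.06 g/mol.
n(ZnS) = 334.80 / 97.44 = 3.4360 mol.
Step 1 gives a 2:2 ratio of ZnS to SO2, so n(SO2) = 3.4360 mol.
In step 2 the SO2:S ratio is 1:3, so n(S) = 10.308 mol.
Mass of S = 10.308 × 32.06 = 330.47 g.

330.5 g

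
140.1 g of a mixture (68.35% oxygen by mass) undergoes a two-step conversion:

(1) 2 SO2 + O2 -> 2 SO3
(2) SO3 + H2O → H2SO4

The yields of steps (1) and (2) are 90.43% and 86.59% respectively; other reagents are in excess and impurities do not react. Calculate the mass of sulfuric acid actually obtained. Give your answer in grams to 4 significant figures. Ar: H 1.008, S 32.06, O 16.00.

459.6 g

Pure O2 = 140.1 × 0.6835 = 95.758 g.
M(O2) = 2(16.00) = 32.00 g/mol.
M(H2SO4) = 2(1.008) + 32.06 + 4(16.00) = 98.076 g/mol.
n(O2) = 95.758 / 32.00 = 2.9924 mol.
Step 1 (O2:SO3 = 1:2): theoretical n(SO3) = 5.9849 mol; at 90.43% yield, n(SO3) = 5.4121 mol.
Step 2 (SO3:H2SO4 = 1:1): theoretical n(H2SO4) = 5.4121 mol, so theoretical mass = 5.4121 × 98.076 = 530.80 g.
At 86.59% yield, actual mass of H2SO4 = 530.80 × 0.8659 = 459.62 g.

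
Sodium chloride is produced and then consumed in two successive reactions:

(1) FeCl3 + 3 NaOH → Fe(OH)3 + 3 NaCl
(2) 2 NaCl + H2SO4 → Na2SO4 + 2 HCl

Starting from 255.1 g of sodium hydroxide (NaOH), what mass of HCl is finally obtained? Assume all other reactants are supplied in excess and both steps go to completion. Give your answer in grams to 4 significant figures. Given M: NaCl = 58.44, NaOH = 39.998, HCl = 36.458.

232.5 g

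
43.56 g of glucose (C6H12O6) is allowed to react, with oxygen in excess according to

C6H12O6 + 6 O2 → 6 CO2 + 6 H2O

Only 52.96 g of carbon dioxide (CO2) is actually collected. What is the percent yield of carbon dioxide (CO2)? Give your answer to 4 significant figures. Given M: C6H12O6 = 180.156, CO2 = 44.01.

82.95 %

n(C6H12O6) = 43.560 g / 180.156 g/mol = 0.24179 mol.
From the equation the C6H12O6:CO2 mole ratio is 1:6, so n(CO2) = 0.24179 × 6/1 = 1.4507 mol.
Mass of CO2 = 1.4507 mol × 44.01 g/mol = 63.847 g.
This is the theoretical yield. Percent yield = 52.96 g / 63.847 g × 100% = 82.948%.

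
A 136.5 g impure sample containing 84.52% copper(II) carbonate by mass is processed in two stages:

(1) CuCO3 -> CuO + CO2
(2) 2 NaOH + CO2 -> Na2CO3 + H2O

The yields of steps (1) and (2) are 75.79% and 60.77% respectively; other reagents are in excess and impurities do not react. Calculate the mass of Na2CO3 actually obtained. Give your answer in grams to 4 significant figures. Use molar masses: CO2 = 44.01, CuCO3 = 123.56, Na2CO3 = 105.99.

Pure CuCO3 = 136.5 × 0.8452 = 115.37 g.
n(CuCO3) = 115.37 / 123.56 = 0.93371 mol.
Step 1 (CuCO3:CO2 = 1:1): theoretical n(CO2) = 0.93371 mol; at 75.79% yield, n(CO2) = 0.70766 mol.
Step 2 (CO2:Na2CO3 = 1:1): theoretical n(Na2CO3) = 0.70766 mol, so theoretical mass = 0.70766 × 105.99 = 75.005 g.
At 60.77% yield, actual mass of Na2CO3 = 75.005 × 0.6077 = 45.581 g.

45.58 g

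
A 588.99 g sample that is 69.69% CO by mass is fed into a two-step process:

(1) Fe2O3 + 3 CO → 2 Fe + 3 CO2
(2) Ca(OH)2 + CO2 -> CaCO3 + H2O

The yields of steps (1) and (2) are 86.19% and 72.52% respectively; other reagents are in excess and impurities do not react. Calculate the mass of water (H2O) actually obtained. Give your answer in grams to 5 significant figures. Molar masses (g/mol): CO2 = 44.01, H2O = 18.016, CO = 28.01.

Pure CO = 588.99 × 0.6969 = 410.467 g.
n(CO) = 410.467 / 28.01 = 14.6543 mol.
Step 1 (CO:CO2 = 3:3): theoretical n(CO2) = 14.6543 mol; at 86.19% yield, n(CO2) = 12.6305 mol.
Step 2 (CO2:H2O = 1:1): theoretical n(H2O) = 12.6305 mol, so theoretical mass = 12.6305 × 18.016 = 227.552 g.
At 72.52% yield, actual mass of H2O = 227.552 × 0.7252 = 165.021 g.

165.02 g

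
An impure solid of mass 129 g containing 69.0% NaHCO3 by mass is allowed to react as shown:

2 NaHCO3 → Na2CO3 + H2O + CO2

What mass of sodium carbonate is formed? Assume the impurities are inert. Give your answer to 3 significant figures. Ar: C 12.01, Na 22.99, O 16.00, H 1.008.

56.2 g

Mass of pure NaHCO3 = 129 g × 0.690 = 89.01 g.
M(NaHCO3) = 22.99 + 1.008 + 12.01 + 3(16.00) = 84.008 g/mol.
M(Na2CO3) = 2(22.99) + 12.01 + 3(16.00) = 105.99 g/mol.
n(NaHCO3) = 89.01 g / 84.008 g/mol = 1.060 mol.
From the equation the NaHCO3:Na2CO3 mole ratio is 2:1, so n(Na2CO3) = 1.060 × 1/2 = 0.5298 mol.
Mass of Na2CO3 = 0.5298 mol × 105.99 g/mol = 56.15 g.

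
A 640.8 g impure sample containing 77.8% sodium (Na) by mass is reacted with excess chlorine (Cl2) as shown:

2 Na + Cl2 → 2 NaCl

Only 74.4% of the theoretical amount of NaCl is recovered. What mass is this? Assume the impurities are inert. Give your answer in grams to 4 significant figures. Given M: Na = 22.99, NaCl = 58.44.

Pure Na available = 640.8 g × 0.778 = 498.54 g.
n(Na) = 498.54 g / 22.99 g/mol = 21.685 mol.
From the equation the Na:NaCl mole ratio is 2:2, so n(NaCl) = 21.685 × 2/2 = 21.685 mol.
Mass of NaCl = 21.685 mol × 58.44 g/mol = 1267.3 g.
Actual mass collected = 1267.3 g × 0.744 = 942.86 g.

942.9 g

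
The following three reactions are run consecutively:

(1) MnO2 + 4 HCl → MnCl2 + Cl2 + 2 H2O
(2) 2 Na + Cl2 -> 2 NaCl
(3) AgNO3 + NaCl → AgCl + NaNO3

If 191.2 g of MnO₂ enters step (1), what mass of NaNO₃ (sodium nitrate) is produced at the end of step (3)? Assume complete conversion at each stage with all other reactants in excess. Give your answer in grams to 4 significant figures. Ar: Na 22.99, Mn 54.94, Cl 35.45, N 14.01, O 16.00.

373.9 g

M(MnO2) = 54.94 + 2(16.00) = 86.94 g/mol.
M(NaNO3) = 22.99 + 14.01 + 3(16.00) = 85.00 g/mol.
n(MnO2) = 191.2 / 86.94 = 2.1992 mol.
Reaction (1): MnO2→Cl2 ratio 1:1 ⇒ n(Cl2) = 2.1992 mol.
Reaction (2): Cl2→NaCl ratio 1:2 ⇒ n(NaCl) = 4.3984 mol.
Reaction (3): NaCl→NaNO3 ratio 1:1 ⇒ n(NaNO3) = 4.3984 mol.
Mass of NaNO3 = 4.3984 × 85.00 = 373.87 g.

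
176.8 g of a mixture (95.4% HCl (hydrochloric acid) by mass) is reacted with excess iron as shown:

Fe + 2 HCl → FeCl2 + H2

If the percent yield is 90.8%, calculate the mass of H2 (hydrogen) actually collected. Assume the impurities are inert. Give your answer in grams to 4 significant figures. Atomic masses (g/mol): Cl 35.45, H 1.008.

4.234 g

Pure HCl available = 176.8 g × 0.954 = 168.67 g.
M(HCl) = 1.008 + 35.45 = 36.458 g/mol.
M(H2) = 2(1.008) = 2.016 g/mol.
n(HCl) = 168.67 g / 36.458 g/mol = 4.6263 mol.
From the equation the HCl:H2 mole ratio is 2:1, so n(H2) = 4.6263 × 1/2 = 2.3132 mol.
Mass of H2 = 2.3132 mol × 2.016 g/mol = 4.6634 g.
Actual mass collected = 4.6634 g × 0.908 = 4.2343 g.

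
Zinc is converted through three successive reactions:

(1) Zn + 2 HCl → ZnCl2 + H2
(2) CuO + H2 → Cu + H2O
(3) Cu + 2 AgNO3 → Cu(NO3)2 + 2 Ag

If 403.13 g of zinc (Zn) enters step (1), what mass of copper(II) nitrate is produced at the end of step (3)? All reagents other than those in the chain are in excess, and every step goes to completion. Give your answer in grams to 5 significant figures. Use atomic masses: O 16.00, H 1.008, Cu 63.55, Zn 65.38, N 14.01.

M(Zn) = 65.38 g/mol.
M(Cu(NO3)2) = 63.55 + 2(14.01) + 6(16.00) = 187.57 g/mol.
n(Zn) = 403.13 / 65.38 = 6.16595 mol.
Reaction (1): Zn→H2 ratio 1:1 ⇒ n(H2) = 6.16595 mol.
Reaction (2): H2→Cu ratio 1:1 ⇒ n(Cu) = 6.16595 mol.
Reaction (3): Cu→Cu(NO3)2 ratio 1:1 ⇒ n(Cu(NO3)2) = 6.16595 mol.
Mass of Cu(NO3)2 = 6.16595 × 187.57 = 1156.55 g.

1156.5 g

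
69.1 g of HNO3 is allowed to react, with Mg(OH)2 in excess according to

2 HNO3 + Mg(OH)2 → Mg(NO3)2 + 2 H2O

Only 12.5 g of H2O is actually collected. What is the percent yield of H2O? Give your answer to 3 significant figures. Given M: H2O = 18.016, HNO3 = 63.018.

63.3 %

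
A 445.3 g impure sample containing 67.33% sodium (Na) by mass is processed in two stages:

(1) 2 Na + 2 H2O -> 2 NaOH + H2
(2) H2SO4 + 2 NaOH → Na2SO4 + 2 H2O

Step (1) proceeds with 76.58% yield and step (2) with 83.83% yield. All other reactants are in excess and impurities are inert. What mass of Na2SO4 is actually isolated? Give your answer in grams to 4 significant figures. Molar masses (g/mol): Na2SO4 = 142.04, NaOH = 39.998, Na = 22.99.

594.6 g

Pure Na = 445.3 × 0.6733 = 299.82 g.
n(Na) = 299.82 / 22.99 = 13.041 mol.
Step 1 (Na:NaOH = 2:2): theoretical n(NaOH) = 13.041 mol; at 76.58% yield, n(NaOH) = 9.9871 mol.
Step 2 (NaOH:Na2SO4 = 2:1): theoretical n(Na2SO4) = 4.9935 mol, so theoretical mass = 4.9935 × 142.04 = 709.28 g.
At 83.83% yield, actual mass of Na2SO4 = 709.28 × 0.8383 = 594.59 g.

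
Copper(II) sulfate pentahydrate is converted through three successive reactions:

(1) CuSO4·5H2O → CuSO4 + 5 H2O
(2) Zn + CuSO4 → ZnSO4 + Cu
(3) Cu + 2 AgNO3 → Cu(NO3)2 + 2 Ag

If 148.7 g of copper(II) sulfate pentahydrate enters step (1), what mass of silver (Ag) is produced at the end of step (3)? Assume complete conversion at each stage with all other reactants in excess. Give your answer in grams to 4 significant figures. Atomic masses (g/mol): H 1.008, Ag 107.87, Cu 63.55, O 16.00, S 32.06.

128.5 g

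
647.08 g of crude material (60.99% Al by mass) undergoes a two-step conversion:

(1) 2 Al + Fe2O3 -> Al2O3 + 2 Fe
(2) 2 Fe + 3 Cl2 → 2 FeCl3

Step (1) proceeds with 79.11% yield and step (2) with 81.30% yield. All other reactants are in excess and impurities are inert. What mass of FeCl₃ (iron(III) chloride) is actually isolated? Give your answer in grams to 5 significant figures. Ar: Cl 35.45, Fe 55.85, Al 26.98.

Pure Al = 647.08 × 0.6099 = 394.654 g.
M(Al) = 26.98 g/mol.
M(FeCl3) = 55.85 + 3(35.45) = 162.20 g/mol.
n(Al) = 394.654 / 26.98 = 14.6277 mol.
Step 1 (Al:Fe = 2:2): theoretical n(Fe) = 14.6277 mol; at 79.11% yield, n(Fe) = 11.5719 mol.
Step 2 (Fe:FeCl3 = 2:2): theoretical n(FeCl3) = 11.5719 mol, so theoretical mass = 11.5719 × 162.20 = 1876.97 g.
At 81.30% yield, actual mass of FeCl3 = 1876.97 × 0.8130 = 1525.98 g.

1526.0 g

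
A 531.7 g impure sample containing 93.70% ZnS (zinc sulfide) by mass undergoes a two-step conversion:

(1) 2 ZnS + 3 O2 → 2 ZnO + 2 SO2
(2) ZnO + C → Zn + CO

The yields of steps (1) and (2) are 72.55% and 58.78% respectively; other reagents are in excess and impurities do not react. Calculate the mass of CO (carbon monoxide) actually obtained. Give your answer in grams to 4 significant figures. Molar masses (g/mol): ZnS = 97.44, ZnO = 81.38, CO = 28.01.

61.07 g

Pure ZnS = 531.7 × 0.9370 = 498.20 g.
n(ZnS) = 498.20 / 97.44 = 5.1129 mol.
Step 1 (ZnS:ZnO = 2:2): theoretical n(ZnO) = 5.1129 mol; at 72.55% yield, n(ZnO) = 3.7094 mol.
Step 2 (ZnO:CO = 1:1): theoretical n(CO) = 3.7094 mol, so theoretical mass = 3.7094 × 28.01 = 103.90 g.
At 58.78% yield, actual mass of CO = 103.90 × 0.5878 = 61.073 g.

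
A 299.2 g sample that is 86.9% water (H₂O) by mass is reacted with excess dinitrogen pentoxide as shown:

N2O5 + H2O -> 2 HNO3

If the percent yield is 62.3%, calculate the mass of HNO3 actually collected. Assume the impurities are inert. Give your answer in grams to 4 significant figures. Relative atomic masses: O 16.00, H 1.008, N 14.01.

Pure H2O available = 299.2 g × 0.869 = 260.00 g.
M(H2O) = 2(1.008) + 16.00 = 18.016 g/mol.
M(HNO3) = 1.008 + 14.01 + 3(16.00) = 63.018 g/mol.
n(H2O) = 260.00 g / 18.016 g/mol = 14.432 mol.
From the equation the H2O:HNO3 mole ratio is 1:2, so n(HNO3) = 14.432 × 2/1 = 28.864 mol.
Mass of HNO3 = 28.864 mol × 63.018 g/mol = 1818.9 g.
Actual mass collected = 1818.9 g × 0.623 = 1133.2 g.

1133 g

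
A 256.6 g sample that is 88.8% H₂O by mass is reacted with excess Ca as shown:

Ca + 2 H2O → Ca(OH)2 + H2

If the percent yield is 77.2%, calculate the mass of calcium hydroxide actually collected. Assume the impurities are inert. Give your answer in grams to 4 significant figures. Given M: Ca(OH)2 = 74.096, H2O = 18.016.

Pure H2O available = 256.6 g × 0.888 = 227.86 g.
n(H2O) = 227.86 g / 18.016 g/mol = 12.648 mol.
From the equation the H2O:Ca(OH)2 mole ratio is 2:1, so n(Ca(OH)2) = 12.648 × 1/2 = 6.3238 mol.
Mass of Ca(OH)2 = 6.3238 mol × 74.096 g/mol = 468.57 g.
Actual mass collected = 468.57 g × 0.772 = 361.74 g.

361.7 g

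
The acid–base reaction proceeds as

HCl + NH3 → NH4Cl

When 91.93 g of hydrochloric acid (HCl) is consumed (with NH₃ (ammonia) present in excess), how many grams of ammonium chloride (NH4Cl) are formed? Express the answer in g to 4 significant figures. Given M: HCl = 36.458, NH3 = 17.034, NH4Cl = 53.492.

134.9 g

n(HCl) = 91.930 g / 36.458 g/mol = 2.5215 mol.
From the equation the HCl:NH4Cl mole ratio is 1:1, so n(NH4Cl) = 2.5215 × 1/1 = 2.5215 mol.
Mass of NH4Cl = 2.5215 mol × 53.492 g/mol = 134.88 g.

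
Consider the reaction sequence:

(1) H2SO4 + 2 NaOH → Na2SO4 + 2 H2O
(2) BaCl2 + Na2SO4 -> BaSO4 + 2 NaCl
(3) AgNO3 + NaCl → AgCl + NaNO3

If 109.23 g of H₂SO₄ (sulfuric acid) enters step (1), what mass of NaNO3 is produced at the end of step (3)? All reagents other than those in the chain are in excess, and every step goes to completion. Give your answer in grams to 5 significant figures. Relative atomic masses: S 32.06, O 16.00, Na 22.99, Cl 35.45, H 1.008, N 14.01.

189.33 g

M(H2SO4) = 2(1.008) + 32.06 + 4(16.00) = 98.076 g/mol.
M(NaNO3) = 22.99 + 14.01 + 3(16.00) = 85.00 g/mol.
n(H2SO4) = 109.23 / 98.076 = 1.11373 mol.
Reaction (1): H2SO4→Na2SO4 ratio 1:1 ⇒ n(Na2SO4) = 1.11373 mol.
Reaction (2): Na2SO4→NaCl ratio 1:2 ⇒ n(NaCl) = 2.22746 mol.
Reaction (3): NaCl→NaNO3 ratio 1:1 ⇒ n(NaNO3) = 2.22746 mol.
Mass of NaNO3 = 2.22746 × 85.00 = 189.334 g.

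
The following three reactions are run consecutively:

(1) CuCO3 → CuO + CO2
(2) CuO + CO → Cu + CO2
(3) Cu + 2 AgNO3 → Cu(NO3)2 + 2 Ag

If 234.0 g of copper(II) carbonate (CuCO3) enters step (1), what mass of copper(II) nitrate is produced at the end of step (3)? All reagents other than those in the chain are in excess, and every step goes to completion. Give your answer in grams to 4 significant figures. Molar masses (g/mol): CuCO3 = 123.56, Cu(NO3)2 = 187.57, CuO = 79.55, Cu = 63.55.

n(CuCO3) = 234.0 / 123.56 = 1.8938 mol.
Reaction (1): CuCO3→CuO ratio 1:1 ⇒ n(CuO) = 1.8938 mol.
Reaction (2): CuO→Cu ratio 1:1 ⇒ n(Cu) = 1.8938 mol.
Reaction (3): Cu→Cu(NO3)2 ratio 1:1 ⇒ n(Cu(NO3)2) = 1.8938 mol.
Mass of Cu(NO3)2 = 1.8938 × 187.57 = 355.22 g.

355.2 g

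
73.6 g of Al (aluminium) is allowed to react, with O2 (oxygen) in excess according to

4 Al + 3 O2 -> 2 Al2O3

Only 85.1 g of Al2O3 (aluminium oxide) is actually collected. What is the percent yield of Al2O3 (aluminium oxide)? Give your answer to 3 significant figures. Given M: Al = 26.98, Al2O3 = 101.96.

61.2 %

n(Al) = 73.60 g / 26.98 g/mol = 2.728 mol.
From the equation the Al:Al2O3 mole ratio is 4:2, so n(Al2O3) = 2.728 × 2/4 = 1.364 mol.
Mass of Al2O3 = 1.364 mol × 101.96 g/mol = 139.1 g.
This is the theoretical yield. Percent yield = 85.1 g / 139.1 g × 100% = 61.19%.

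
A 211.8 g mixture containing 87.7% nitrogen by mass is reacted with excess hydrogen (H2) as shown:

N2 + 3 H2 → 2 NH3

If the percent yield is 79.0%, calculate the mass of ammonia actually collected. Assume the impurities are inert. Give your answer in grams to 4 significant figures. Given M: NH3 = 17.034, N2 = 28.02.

178.4 g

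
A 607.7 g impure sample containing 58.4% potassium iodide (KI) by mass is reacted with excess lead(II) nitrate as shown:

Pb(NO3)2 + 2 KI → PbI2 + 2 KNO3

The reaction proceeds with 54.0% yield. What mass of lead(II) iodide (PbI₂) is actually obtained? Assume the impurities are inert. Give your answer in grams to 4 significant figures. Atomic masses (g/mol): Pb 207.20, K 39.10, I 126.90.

266.1 g

Pure KI available = 607.7 g × 0.584 = 354.90 g.
M(KI) = 39.10 + 126.90 = 166.00 g/mol.
M(PbI2) = 207.20 + 2(126.90) = 461.00 g/mol.
n(KI) = 354.90 g / 166.00 g/mol = 2.1379 mol.
From the equation the KI:PbI2 mole ratio is 2:1, so n(PbI2) = 2.1379 × 1/2 = 1.0690 mol.
Mass of PbI2 = 1.0690 mol × 461.00 g/mol = 492.79 g.
Actual mass collected = 492.79 g × 0.540 = 266.11 g.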